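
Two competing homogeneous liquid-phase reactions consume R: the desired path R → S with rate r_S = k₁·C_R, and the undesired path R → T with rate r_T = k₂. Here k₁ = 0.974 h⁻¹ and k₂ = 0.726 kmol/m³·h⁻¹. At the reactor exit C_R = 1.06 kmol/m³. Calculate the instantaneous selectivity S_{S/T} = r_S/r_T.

1.42

S_{S/T} = r_S/r_T = (k₁·C_R)/(k₂) = (k₁/k₂)·C_R.
= (0.974×1.060) / (0.726) = 1.032/0.7260 = 1.42.
Since the desired path is higher order in R, keeping C_R high (PFR or concentrated feed) favours S.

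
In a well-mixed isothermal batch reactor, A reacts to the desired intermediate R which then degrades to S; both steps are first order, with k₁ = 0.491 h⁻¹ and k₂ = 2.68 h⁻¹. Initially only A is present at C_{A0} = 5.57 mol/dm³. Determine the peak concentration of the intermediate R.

For a first-order series the maximum intermediate yield is C_{R,max}/C_{A0} = (k₁/k₂)^[k₂/(k₂−k₁)].
= (0.491/2.68)^(2.68/(2.68−0.491)) = (0.1832)^(1.224) = 0.1252.
C_{R,max} = 0.1252×5.57 = 0.697 mol/dm³.

0.697 mol/dm³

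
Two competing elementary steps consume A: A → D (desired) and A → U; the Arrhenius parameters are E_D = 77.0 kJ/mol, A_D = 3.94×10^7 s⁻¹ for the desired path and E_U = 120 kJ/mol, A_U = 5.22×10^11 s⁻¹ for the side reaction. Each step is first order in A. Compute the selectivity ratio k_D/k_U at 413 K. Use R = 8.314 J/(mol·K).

Since both paths have the same order in A, the concentration cancels and S_{D/U} = k_D/k_U = (A_D/A_U)·exp[(E_U−E_D)/(RT)].
(E_U−E_D)/(RT) = (120−77.0)×10³/(8.314×413) = 43000/3434 = 12.52.
k_D/k_U = (3.94×10^7/5.22×10^11)·exp(12.52) = 7.548×10^-5 × 2.746×10^5 = 20.7.

20.7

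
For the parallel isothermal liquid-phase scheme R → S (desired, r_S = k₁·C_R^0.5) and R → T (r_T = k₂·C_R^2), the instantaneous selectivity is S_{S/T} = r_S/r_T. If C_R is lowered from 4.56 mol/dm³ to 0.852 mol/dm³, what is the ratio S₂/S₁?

S_{S/T} = (k₁/k₂)·C_R^-1.5, so S₂/S₁ = (C_{R,2}/C_{R,1})^-1.5.
= (0.852/4.56)^(-1.5) = (0.1868)^(-1.5) = 12.4.

12.4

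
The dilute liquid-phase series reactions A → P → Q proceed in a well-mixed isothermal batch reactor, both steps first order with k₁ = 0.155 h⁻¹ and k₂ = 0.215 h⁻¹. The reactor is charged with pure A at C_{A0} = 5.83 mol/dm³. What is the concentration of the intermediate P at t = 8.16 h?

1.65 mol/dm³

For first-order series with pure A initially, C_P(t) = k₁C_{A0}/(k₂−k₁)·(e^(−k₁t) − e^(−k₂t)).
e^(−k₁t) = e^(−0.155×8.16) = e^(−1.265) = 0.2823; e^(−k₂t) = e^(−1.754) = 0.1730.
C_P = 0.155×5.83/(0.215−0.155) × (0.2823−0.1730) = 15.06×0.1093 = 1.646 mol/dm³.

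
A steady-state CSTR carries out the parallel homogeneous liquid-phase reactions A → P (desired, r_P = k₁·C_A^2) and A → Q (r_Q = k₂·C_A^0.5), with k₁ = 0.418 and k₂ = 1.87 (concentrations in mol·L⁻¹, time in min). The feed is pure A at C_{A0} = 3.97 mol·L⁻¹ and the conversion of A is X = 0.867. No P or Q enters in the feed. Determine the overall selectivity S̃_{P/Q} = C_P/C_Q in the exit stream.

Exit C_A = C_{A0}(1−X) = 3.97×0.133 = 0.5280 mol·L⁻¹.
A CSTR operates uniformly at the exit composition, giving r_P = 0.1165 and r_Q = 1.359 (each k·C_A^n at C_A = 0.5280).
Overall selectivity = C_P/C_Q = r_Pτ/(r_Qτ) = r_P/r_Q = 0.0858.

0.0858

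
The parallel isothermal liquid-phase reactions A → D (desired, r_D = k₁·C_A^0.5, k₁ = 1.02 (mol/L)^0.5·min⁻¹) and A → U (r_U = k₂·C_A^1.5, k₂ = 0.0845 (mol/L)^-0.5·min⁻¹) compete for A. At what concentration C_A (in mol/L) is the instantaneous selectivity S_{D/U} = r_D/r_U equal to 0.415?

S_{D/U} = (k₁/k₂)·C_A⁻¹ ⇒ C_A = (S·k₂/k₁)^(-1).
= (0.415×0.0845/1.02)^(-1) = (0.03438)^(-1) = 29.1 mol/L.

29.1 mol/L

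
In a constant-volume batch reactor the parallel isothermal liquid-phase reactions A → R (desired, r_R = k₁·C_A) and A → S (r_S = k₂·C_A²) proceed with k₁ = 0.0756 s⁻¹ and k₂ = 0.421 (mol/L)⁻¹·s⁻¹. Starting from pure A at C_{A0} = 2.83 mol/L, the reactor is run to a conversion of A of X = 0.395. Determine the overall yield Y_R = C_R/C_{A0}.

0.0295

C_A = C_{A0}(1−X) = 1.712 mol/L.
Along a PFR/batch, dC_R/dC_A = −r_R/(r_R+r_S) = −k₁/(k₁+k₂·C_A).
Integrating from C_{A0} to C_A: C_R = (0.0756/0.421)·ln[(0.0756+0.421·2.83)/(0.0756+0.421·1.71)] = 0.1796·ln(1.267/0.7964) = 0.08338 mol/L.
Y_R = C_R/C_{A0} = 0.08338/2.83 = 0.0295.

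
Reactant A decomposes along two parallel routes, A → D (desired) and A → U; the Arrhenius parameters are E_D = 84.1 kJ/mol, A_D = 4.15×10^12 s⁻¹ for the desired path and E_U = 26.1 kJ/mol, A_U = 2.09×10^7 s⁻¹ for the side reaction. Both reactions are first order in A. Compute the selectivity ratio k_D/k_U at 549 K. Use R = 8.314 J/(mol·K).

Since both paths have the same order in A, the concentration cancels and S_{D/U} = k_D/k_U = (A_D/A_U)·exp[(E_U−E_D)/(RT)].
(E_U−E_D)/(RT) = (26.1−84.1)×10³/(8.314×549) = -58000/4564 = -12.71.
k_D/k_U = (4.15×10^12/2.09×10^7)·exp(-12.71) = 1.986×10^5 × 3.030×10^-6 = 0.602.
Since E_D > E_U, raising the temperature improves selectivity toward D.

0.602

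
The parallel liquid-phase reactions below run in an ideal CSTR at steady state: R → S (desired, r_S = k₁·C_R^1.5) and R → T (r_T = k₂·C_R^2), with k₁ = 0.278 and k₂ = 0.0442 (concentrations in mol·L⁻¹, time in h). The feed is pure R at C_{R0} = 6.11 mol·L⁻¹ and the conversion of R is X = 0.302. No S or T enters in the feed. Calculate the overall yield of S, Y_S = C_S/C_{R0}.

Exit C_R = C_{R0}(1−X) = 6.11×0.698 = 4.265 mol·L⁻¹.
A CSTR operates uniformly at the exit composition, giving r_S = 2.448 and r_T = 0.8039 (each k·C_R^n at C_R = 4.265).
Fraction of consumed R going to S: r_S/(r_S+r_T) = 0.7528.
C_S = 0.7528·C_{R0}·X = 0.7528×6.11×0.302 = 1.39 mol·L⁻¹; Y_S = C_S/C_{R0} = 0.227.

0.227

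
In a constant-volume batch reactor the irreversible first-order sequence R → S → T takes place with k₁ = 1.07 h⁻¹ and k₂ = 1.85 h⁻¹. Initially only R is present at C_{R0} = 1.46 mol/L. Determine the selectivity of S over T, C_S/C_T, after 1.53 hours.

For first-order series with pure R initially, C_S(t) = k₁C_{R0}/(k₂−k₁)·(e^(−k₁t) − e^(−k₂t)).
e^(−k₁t) = e^(−1.07×1.53) = e^(−1.637) = 0.1945; e^(−k₂t) = e^(−2.831) = 0.05898.
C_S = 1.07×1.46/(1.85−1.07) × (0.1945−0.05898) = 2.003×0.1356 = 0.2715 mol/L.
C_R = C_{R0}e^(−k₁t) = 0.2840 mol/L, so C_T = C_{R0}−C_R−C_S = 0.9045 mol/L; C_S/C_T = 0.300.

0.300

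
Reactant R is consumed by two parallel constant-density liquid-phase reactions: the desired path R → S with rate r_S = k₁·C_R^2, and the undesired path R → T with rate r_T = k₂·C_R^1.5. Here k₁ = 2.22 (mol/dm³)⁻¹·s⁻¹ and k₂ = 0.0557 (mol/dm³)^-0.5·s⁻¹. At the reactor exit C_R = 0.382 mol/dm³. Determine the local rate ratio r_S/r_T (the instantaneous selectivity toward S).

24.6

S_{S/T} = r_S/r_T = (k₁·C_R^2)/(k₂·C_R^1.5) = (k₁/k₂)·C_R^0.5.
= (2.22×0.3820^2) / (0.0557×0.3820^1.5) = 0.3240/0.01315 = 24.6.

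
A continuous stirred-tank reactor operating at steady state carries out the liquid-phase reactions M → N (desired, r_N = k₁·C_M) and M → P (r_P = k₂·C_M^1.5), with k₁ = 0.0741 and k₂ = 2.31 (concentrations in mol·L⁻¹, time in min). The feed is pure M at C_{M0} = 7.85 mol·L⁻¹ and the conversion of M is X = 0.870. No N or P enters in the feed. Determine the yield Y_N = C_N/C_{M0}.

0.0268

Exit C_M = C_{M0}(1−X) = 7.85×0.130 = 1.020 mol·L⁻¹.
In a CSTR the entire volume is at exit conditions, so r_N = 0.0741×1.020 = 0.07562 and r_P = 2.31×1.020^1.5 = 2.381.
Fraction of consumed M going to N: r_N/(r_N+r_P) = 0.03078.
C_N = 0.03078·C_{M0}·X = 0.03078×7.85×0.870 = 0.210 mol·L⁻¹; Y_N = C_N/C_{M0} = 0.0268.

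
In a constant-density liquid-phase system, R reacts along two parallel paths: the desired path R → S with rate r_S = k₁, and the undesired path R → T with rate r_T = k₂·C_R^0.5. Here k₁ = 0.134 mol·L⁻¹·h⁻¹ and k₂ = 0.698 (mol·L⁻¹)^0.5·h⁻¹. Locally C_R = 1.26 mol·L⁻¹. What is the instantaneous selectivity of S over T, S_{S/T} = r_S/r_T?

0.171

S_{S/T} = r_S/r_T = (k₁)/(k₂·C_R^0.5) = (k₁/k₂)·C_R^-0.5.
= (0.134) / (0.698×1.260^0.5) = 0.1340/0.7835 = 0.171.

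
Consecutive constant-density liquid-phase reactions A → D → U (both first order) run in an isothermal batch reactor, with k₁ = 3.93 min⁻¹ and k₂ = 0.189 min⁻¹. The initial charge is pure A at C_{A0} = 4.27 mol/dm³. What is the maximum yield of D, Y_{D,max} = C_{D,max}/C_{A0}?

0.858

Evaluating C_D at t_opt = ln(k₂/k₁)/(k₂−k₁) gives C_{D,max}/C_{A0} = (k₁/k₂)^[k₂/(k₂−k₁)].
= (3.93/0.189)^(0.189/(0.189−3.93)) = (20.79)^(-0.05052) = 0.8579.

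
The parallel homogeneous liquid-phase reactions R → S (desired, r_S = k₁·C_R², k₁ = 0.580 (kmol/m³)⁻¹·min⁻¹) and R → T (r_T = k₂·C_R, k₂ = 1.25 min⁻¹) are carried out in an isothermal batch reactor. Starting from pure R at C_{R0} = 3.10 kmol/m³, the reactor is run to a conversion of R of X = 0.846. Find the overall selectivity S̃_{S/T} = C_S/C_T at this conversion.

C_R = C_{R0}(1−X) = 0.4774 kmol/m³.
Along a PFR/batch, dC_T/dC_R = −r_T/(r_S+r_T) = −k₂/(k₂+k₁·C_R).
Integrating from C_{R0} to C_R: C_T = (1.25/0.580)·ln[(1.25+0.580·3.10)/(1.25+0.580·0.477)] = 2.155·ln(3.048/1.527) = 1.490 kmol/m³.
Then C_S = (C_{R0}−C_R) − C_T = 2.623 − 1.490 = 1.133 kmol/m³.
S̃_{S/T} = C_S/C_T = 1.133/1.490 = 0.760.

0.760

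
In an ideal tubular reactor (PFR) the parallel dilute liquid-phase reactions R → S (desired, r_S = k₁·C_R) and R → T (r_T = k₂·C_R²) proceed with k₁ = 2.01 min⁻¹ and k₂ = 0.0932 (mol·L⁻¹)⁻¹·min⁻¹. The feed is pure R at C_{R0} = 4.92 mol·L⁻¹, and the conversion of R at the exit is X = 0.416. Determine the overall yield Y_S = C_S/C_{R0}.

0.353

C_R = C_{R0}(1−X) = 2.873 mol·L⁻¹.
Along a PFR/batch, dC_S/dC_R = −r_S/(r_S+r_T) = −k₁/(k₁+k₂·C_R).
Integrating from C_{R0} to C_R: C_S = (2.01/0.0932)·ln[(2.01+0.0932·4.92)/(2.01+0.0932·2.87)] = 21.57·ln(2.469/2.278) = 1.734 mol·L⁻¹.
Y_S = C_S/C_{R0} = 1.734/4.92 = 0.353.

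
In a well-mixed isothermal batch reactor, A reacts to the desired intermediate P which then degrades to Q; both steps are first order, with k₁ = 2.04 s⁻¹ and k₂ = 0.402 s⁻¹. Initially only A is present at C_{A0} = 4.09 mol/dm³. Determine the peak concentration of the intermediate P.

2.75 mol/dm³

Evaluating C_P at t_opt = ln(k₂/k₁)/(k₂−k₁) gives C_{P,max}/C_{A0} = (k₁/k₂)^[k₂/(k₂−k₁)].
= (2.04/0.402)^(0.402/(0.402−2.04)) = (5.075)^(-0.2454) = 0.6712.
C_{P,max} = 0.6712×4.09 = 2.75 mol/dm³.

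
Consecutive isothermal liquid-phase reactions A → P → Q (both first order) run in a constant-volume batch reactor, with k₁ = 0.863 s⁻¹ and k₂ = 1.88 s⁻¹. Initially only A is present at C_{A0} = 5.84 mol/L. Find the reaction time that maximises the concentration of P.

0.766 s

Setting dC_P/dt = 0 gives t_opt = ln(k₂/k₁)/(k₂−k₁).
= ln(1.88/0.863)/(1.88−0.863) = ln(2.178)/1.017 = 0.7786/1.017 = 0.766 s.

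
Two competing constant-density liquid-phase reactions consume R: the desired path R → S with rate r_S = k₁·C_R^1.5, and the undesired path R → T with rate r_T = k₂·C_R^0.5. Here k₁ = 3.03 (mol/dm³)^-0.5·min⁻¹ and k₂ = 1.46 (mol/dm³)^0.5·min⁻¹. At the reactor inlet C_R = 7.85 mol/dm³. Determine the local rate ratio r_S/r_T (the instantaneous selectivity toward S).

S_{S/T} = r_S/r_T = (k₁·C_R^1.5)/(k₂·C_R^0.5) = (k₁/k₂)·C_R.
= (3.03×7.850^1.5) / (1.46×7.850^0.5) = 66.64/4.091 = 16.3.

16.3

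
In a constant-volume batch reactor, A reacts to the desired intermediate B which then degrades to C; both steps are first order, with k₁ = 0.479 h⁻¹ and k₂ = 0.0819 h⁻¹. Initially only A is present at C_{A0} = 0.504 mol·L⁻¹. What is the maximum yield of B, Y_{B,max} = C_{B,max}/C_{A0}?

0.695

For a first-order series the maximum intermediate yield is C_{B,max}/C_{A0} = (k₁/k₂)^[k₂/(k₂−k₁)].
= (0.479/0.0819)^(0.0819/(0.0819−0.479)) = (5.849)^(-0.2062) = 0.6947.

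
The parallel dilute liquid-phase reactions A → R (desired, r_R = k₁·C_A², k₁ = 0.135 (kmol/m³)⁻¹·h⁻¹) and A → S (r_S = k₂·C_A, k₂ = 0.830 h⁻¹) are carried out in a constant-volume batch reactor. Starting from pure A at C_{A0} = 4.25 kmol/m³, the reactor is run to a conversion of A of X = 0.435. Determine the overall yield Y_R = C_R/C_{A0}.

0.152

C_A = C_{A0}(1−X) = 2.401 kmol/m³.
Along a PFR/batch, dC_S/dC_A = −r_S/(r_R+r_S) = −k₂/(k₂+k₁·C_A).
Integrating from C_{A0} to C_A: C_S = (0.830/0.135)·ln[(0.830+0.135·4.25)/(0.830+0.135·2.40)] = 6.148·ln(1.404/1.154) = 1.204 kmol/m³.
Then C_R = (C_{A0}−C_A) − C_S = 1.849 − 1.204 = 0.6451 kmol/m³.
Y_R = C_R/C_{A0} = 0.6451/4.25 = 0.152.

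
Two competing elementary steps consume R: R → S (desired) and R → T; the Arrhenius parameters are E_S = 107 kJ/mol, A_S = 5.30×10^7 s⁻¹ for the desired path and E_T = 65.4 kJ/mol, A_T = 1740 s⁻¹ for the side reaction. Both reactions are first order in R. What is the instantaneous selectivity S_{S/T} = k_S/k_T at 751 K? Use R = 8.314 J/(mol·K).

Since both paths have the same order in R, the concentration cancels and S_{S/T} = k_S/k_T = (A_S/A_T)·exp[(E_T−E_S)/(RT)].
(E_T−E_S)/(RT) = (65.4−107)×10³/(8.314×751) = -41600/6244 = -6.663.
k_S/k_T = (5.30×10^7/1740)·exp(-6.663) = 30460 × 0.001278 = 38.9.

38.9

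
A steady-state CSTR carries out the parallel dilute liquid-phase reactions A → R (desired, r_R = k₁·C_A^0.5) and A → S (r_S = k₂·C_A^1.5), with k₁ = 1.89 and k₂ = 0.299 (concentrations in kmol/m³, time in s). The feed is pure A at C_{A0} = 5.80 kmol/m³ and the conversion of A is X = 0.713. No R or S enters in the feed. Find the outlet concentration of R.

Exit C_A = C_{A0}(1−X) = 5.80×0.287 = 1.665 kmol/m³.
In a CSTR the entire volume is at exit conditions, so r_R = 1.89×1.665^0.5 = 2.438 and r_S = 0.299×1.665^1.5 = 0.6421.
Fraction of consumed A going to R: r_R/(r_R+r_S) = 0.7916.
C_R = 0.7916·C_{A0}·X = 0.7916×5.80×0.713 = 3.27 kmol/m³.

3.27 kmol/m³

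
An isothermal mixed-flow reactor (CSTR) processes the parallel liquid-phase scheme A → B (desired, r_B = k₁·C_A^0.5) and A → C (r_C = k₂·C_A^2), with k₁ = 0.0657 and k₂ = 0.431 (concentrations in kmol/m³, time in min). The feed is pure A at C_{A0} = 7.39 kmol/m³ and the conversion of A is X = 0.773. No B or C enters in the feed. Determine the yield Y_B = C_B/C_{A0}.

Exit C_A = C_{A0}(1−X) = 7.39×0.227 = 1.678 kmol/m³.
In a CSTR the entire volume is at exit conditions, so r_B = 0.0657×1.678^0.5 = 0.08509 and r_C = 0.431×1.678^2 = 1.213.
Fraction of consumed A going to B: r_B/(r_B+r_C) = 0.06556.
C_B = 0.06556·C_{A0}·X = 0.06556×7.39×0.773 = 0.375 kmol/m³; Y_B = C_B/C_{A0} = 0.0507.

0.0507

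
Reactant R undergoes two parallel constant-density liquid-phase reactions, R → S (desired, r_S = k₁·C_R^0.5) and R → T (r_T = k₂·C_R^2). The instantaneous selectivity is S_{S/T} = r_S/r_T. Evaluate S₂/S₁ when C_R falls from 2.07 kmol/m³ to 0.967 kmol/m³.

3.13

S_{S/T} = (k₁/k₂)·C_R^-1.5, so S₂/S₁ = (C_{R,2}/C_{R,1})^-1.5.
= (0.967/2.07)^(-1.5) = (0.4671)^(-1.5) = 3.13.
Selectivity toward S rises as C_R falls — low-concentration operation is favoured.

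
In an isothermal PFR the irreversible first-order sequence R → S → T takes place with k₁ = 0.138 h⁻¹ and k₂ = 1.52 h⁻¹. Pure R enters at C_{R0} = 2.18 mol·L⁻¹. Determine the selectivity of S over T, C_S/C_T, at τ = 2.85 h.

0.255

Solving the coupled first-order balances gives C_S(τ) = [k₁/(k₂−k₁)]·C_{R0}·(e^(−k₁τ) − e^(−k₂τ)).
e^(−k₁τ) = e^(−0.138×2.85) = e^(−0.3933) = 0.6748; e^(−k₂τ) = e^(−4.332) = 0.01314.
C_S = 0.138×2.18/(1.52−0.138) × (0.6748−0.01314) = 0.2177×0.6617 = 0.1440 mol·L⁻¹.
C_R = C_{R0}e^(−k₁τ) = 1.471 mol·L⁻¹, so C_T = C_{R0}−C_R−C_S = 0.5648 mol·L⁻¹; C_S/C_T = 0.255.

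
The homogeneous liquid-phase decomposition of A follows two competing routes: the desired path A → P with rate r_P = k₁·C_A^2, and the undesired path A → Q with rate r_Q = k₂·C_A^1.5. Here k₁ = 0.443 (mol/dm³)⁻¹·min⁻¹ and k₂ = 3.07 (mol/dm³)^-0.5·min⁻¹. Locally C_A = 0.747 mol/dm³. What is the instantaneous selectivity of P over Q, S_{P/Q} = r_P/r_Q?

S_{P/Q} = r_P/r_Q = (k₁·C_A^2)/(k₂·C_A^1.5) = (k₁/k₂)·C_A^0.5.
= (0.443×0.7470^2) / (3.07×0.7470^1.5) = 0.2472/1.982 = 0.125.

0.125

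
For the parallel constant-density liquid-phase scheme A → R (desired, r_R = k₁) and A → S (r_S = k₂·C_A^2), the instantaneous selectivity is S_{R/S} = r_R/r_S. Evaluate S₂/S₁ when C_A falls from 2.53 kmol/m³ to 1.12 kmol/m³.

S_{R/S} = (k₁/k₂)·C_A^-2, so S₂/S₁ = (C_{A,2}/C_{A,1})^-2.
= (1.12/2.53)^(-2) = (0.4427)^(-2) = 5.10.

5.10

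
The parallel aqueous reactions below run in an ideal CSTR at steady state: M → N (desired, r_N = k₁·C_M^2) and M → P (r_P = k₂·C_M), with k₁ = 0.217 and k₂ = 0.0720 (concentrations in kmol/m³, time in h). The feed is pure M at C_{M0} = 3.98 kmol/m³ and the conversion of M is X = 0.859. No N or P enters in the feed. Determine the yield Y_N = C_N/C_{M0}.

0.540

Exit C_M = C_{M0}(1−X) = 3.98×0.141 = 0.5612 kmol/m³.
In a CSTR the entire volume is at exit conditions, so r_N = 0.217×0.5612^2 = 0.06834 and r_P = 0.0720×0.5612 = 0.04040.
Fraction of consumed M going to N: r_N/(r_N+r_P) = 0.6284.
C_N = 0.6284·C_{M0}·X = 0.6284×3.98×0.859 = 2.15 kmol/m³; Y_N = C_N/C_{M0} = 0.540.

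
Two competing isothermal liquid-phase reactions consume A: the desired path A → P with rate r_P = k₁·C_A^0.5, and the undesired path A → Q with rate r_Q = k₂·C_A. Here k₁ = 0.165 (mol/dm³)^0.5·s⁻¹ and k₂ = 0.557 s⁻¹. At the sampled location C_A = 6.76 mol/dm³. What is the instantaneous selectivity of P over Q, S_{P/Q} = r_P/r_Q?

S_{P/Q} = r_P/r_Q = (k₁·C_A^0.5)/(k₂·C_A) = (k₁/k₂)·C_A^-0.5.
= (0.165×6.760^0.5) / (0.557×6.760) = 0.4290/3.765 = 0.114.

0.114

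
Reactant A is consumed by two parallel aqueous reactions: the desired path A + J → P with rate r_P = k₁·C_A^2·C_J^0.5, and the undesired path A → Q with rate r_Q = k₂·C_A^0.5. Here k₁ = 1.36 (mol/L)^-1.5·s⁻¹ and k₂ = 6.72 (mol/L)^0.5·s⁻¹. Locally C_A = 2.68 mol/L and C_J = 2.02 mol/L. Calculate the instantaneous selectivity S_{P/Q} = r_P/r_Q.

S_{P/Q} = r_P/r_Q = (k₁·C_A^2·C_J^0.5)/(k₂·C_A^0.5) = (k₁/k₂)·C_A^1.5·C_J^0.5.
= (1.36×2.680^2×2.020^0.5) / (6.72×2.680^0.5) = 13.88/11.00 = 1.26.
Since the desired path is higher order in A, keeping C_A high (PFR or concentrated feed) favours P.

1.26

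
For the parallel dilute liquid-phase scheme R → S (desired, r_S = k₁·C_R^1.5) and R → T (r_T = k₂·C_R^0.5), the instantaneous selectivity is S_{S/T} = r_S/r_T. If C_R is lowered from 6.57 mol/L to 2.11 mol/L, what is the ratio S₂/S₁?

S_{S/T} = (k₁/k₂)·C_R, so S₂/S₁ = (C_{R,2}/C_{R,1}).
= 2.11/6.57 = 0.321.

0.321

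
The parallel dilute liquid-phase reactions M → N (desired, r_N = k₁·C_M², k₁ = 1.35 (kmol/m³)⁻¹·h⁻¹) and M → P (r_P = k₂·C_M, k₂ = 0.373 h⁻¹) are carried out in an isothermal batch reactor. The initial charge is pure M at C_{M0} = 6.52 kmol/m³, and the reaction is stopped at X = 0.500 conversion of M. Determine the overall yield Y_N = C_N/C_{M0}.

0.472

C_M = C_{M0}(1−X) = 3.260 kmol/m³.
Along a PFR/batch, dC_P/dC_M = −r_P/(r_N+r_P) = −k₂/(k₂+k₁·C_M).
Integrating from C_{M0} to C_M: C_P = (0.373/1.35)·ln[(0.373+1.35·6.52)/(0.373+1.35·3.26)] = 0.2763·ln(9.175/4.774) = 0.1805 kmol/m³.
Then C_N = (C_{M0}−C_M) − C_P = 3.260 − 0.1805 = 3.079 kmol/m³.
Y_N = C_N/C_{M0} = 3.079/6.52 = 0.472.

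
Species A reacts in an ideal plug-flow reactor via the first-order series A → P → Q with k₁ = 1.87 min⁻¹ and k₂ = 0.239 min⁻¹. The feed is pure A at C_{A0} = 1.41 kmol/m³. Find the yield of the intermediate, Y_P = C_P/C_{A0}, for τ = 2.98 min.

The intermediate concentration in a first-order A→B→C sequence is C_P = k₁C_{A0}(e^(−k₁τ) − e^(−k₂τ))/(k₂−k₁).
e^(−k₁τ) = e^(−1.87×2.98) = e^(−5.573) = 0.003801; e^(−k₂τ) = e^(−0.7122) = 0.4906.
C_P = 1.87×1.41/(0.239−1.87) × (0.003801−0.4906) = (-1.617)×(-0.4868) = 0.7869 kmol/m³.
Y_P = C_P/C_{A0} = 0.7869/1.41 = 0.558.

0.558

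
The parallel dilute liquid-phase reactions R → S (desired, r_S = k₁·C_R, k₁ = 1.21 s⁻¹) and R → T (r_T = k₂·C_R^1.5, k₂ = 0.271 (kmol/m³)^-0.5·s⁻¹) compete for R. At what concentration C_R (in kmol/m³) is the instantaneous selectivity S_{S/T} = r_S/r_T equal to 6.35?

S_{S/T} = (k₁/k₂)·C_R^-0.5 ⇒ C_R = (S·k₂/k₁)^(-2).
= (6.35×0.271/1.21)^(-2) = (1.422)^(-2) = 0.494 kmol/m³.

0.494 kmol/m³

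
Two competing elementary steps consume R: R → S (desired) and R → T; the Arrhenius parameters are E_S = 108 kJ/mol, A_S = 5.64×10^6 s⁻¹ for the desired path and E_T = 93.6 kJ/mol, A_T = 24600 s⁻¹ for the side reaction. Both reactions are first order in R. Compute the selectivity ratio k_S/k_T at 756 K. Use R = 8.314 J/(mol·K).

k_S/k_T = (A_S/A_T)·exp[−(E_S−E_T)/(RT)] = (A_S/A_T)·exp[(E_T−E_S)/(RT)].
(E_T−E_S)/(RT) = (93.6−108)×10³/(8.314×756) = -14400/6285 = -2.291.
k_S/k_T = (5.64×10^6/24600)·exp(-2.291) = 229.3 × 0.1012 = 23.2.

23.2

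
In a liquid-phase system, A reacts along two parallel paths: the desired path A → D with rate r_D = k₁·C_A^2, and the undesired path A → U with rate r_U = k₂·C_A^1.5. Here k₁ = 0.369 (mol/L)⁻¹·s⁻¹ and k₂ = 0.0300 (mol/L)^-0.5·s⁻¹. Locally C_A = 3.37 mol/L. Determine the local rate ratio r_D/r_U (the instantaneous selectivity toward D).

22.6

S_{D/U} = r_D/r_U = (k₁·C_A^2)/(k₂·C_A^1.5) = (k₁/k₂)·C_A^0.5.
= (0.369×3.370^2) / (0.0300×3.370^1.5) = 4.191/0.1856 = 22.6.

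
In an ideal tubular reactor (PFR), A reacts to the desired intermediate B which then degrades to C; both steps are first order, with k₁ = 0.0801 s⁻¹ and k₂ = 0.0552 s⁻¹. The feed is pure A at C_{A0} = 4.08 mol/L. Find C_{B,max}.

1.79 mol/L

Evaluating C_B at τ_opt = ln(k₂/k₁)/(k₂−k₁) gives C_{B,max}/C_{A0} = (k₁/k₂)^[k₂/(k₂−k₁)].
= (0.0801/0.0552)^(0.0552/(0.0552−0.0801)) = (1.451)^(-2.217) = 0.4381.
C_{B,max} = 0.4381×4.08 = 1.79 mol/L.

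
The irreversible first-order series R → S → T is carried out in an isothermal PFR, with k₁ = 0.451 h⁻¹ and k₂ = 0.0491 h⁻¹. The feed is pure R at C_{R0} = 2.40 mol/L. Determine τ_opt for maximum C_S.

5.52 h

For first-order series the maximum of C_S occurs at τ_opt = ln(k₂/k₁)/(k₂−k₁).
= ln(0.0491/0.451)/(0.0491−0.451) = ln(0.1089)/-0.4019 = -2.218/-0.4019 = 5.52 h.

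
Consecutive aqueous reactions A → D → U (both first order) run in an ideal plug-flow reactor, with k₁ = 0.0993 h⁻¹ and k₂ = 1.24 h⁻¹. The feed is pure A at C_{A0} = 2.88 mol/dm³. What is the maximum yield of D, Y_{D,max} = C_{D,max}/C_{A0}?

At the optimum, C_{D,max}/C_{A0} = (k₁/k₂)^[k₂/(k₂−k₁)].
= (0.0993/1.24)^(1.24/(1.24−0.0993)) = (0.08008)^(1.087) = 0.06428.

0.0643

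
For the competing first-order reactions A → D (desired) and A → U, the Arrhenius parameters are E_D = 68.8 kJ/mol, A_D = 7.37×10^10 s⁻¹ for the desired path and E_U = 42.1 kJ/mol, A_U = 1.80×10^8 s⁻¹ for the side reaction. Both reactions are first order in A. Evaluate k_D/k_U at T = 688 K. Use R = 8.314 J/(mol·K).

Since both paths have the same order in A, the concentration cancels and S_{D/U} = k_D/k_U = (A_D/A_U)·exp[(E_U−E_D)/(RT)].
(E_U−E_D)/(RT) = (42.1−68.8)×10³/(8.314×688) = -26700/5720 = -4.668.
k_D/k_U = (7.37×10^10/1.80×10^8)·exp(-4.668) = 409.4 × 0.009393 = 3.85.

3.85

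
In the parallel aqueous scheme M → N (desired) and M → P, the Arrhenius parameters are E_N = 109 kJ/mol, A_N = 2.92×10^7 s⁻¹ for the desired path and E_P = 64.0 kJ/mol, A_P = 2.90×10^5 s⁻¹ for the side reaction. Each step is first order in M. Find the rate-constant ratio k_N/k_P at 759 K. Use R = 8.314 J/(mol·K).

0.0805

k_N/k_P = (A_N/A_P)·exp[−(E_N−E_P)/(RT)] = (A_N/A_P)·exp[(E_P−E_N)/(RT)].
(E_P−E_N)/(RT) = (64.0−109)×10³/(8.314×759) = -45000/6310 = -7.131.
k_N/k_P = (2.92×10^7/2.90×10^5)·exp(-7.131) = 100.7 × 7.998×10^-4 = 0.0805.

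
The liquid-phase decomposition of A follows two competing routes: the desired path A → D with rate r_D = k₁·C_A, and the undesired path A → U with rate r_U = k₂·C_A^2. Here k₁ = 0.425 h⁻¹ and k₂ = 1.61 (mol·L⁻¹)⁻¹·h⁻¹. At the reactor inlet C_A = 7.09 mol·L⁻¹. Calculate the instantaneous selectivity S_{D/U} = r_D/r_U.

S_{D/U} = r_D/r_U = (k₁·C_A)/(k₂·C_A^2) = (k₁/k₂)·C_A⁻¹.
= (0.425×7.090) / (1.61×7.090^2) = 3.013/80.93 = 0.0372.
The undesired path is higher order in A, so low C_A (CSTR or dilute feed) favours D.

0.0372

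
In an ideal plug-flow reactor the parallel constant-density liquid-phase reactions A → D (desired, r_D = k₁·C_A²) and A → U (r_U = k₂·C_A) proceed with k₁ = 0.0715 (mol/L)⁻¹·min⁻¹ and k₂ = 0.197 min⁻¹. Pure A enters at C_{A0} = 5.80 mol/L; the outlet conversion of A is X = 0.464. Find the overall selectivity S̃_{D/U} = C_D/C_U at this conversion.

1.59

C_A = C_{A0}(1−X) = 3.109 mol/L.
Along a PFR/batch, dC_U/dC_A = −r_U/(r_D+r_U) = −k₂/(k₂+k₁·C_A).
Integrating from C_{A0} to C_A: C_U = (0.197/0.0715)·ln[(0.197+0.0715·5.80)/(0.197+0.0715·3.11)] = 2.755·ln(0.6117/0.4193) = 1.041 mol/L.
Then C_D = (C_{A0}−C_A) − C_U = 2.691 − 1.041 = 1.651 mol/L.
S̃_{D/U} = C_D/C_U = 1.651/1.041 = 1.59.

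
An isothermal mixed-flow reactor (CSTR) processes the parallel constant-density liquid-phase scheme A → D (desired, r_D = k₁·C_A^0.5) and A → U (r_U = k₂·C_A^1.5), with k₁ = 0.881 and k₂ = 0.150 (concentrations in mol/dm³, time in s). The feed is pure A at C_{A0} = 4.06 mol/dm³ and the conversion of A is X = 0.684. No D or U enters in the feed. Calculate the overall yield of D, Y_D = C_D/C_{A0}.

0.561

Exit C_A = C_{A0}(1−X) = 4.06×0.316 = 1.283 mol/dm³.
In a CSTR the entire volume is at exit conditions, so r_D = 0.881×1.283^0.5 = 0.9979 and r_U = 0.150×1.283^1.5 = 0.2180.
Fraction of consumed A going to D: r_D/(r_D+r_U) = 0.8207.
C_D = 0.8207·C_{A0}·X = 0.8207×4.06×0.684 = 2.28 mol/dm³; Y_D = C_D/C_{A0} = 0.561.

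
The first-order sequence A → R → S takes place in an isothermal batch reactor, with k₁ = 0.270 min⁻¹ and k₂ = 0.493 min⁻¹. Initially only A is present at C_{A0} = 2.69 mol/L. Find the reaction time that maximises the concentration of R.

Setting dC_R/dt = 0 gives t_opt = ln(k₂/k₁)/(k₂−k₁).
= ln(0.493/0.270)/(0.493−0.270) = ln(1.826)/0.2230 = 0.6021/0.2230 = 2.70 min.

2.70 min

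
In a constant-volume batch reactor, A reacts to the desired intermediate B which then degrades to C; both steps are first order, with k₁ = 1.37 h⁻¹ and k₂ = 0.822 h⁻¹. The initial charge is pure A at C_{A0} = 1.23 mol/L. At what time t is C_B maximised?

0.932 h

Setting dC_B/dt = 0 gives t_opt = ln(k₂/k₁)/(k₂−k₁).
= ln(0.822/1.37)/(0.822−1.37) = ln(0.6000)/-0.5480 = -0.5108/-0.5480 = 0.932 h.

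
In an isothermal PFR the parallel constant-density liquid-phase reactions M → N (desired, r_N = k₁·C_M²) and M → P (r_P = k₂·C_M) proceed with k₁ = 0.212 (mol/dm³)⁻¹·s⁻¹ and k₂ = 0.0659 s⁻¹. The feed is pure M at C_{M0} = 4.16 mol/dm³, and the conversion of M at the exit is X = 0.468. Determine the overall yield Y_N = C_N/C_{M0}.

0.425

C_M = C_{M0}(1−X) = 2.213 mol/dm³.
Along a PFR/batch, dC_P/dC_M = −r_P/(r_N+r_P) = −k₂/(k₂+k₁·C_M).
Integrating from C_{M0} to C_M: C_P = (0.0659/0.212)·ln[(0.0659+0.212·4.16)/(0.0659+0.212·2.21)] = 0.3108·ln(0.9478/0.5351) = 0.1777 mol/dm³.
Then C_N = (C_{M0}−C_M) − C_P = 1.947 − 0.1777 = 1.769 mol/dm³.
Y_N = C_N/C_{M0} = 1.769/4.16 = 0.425.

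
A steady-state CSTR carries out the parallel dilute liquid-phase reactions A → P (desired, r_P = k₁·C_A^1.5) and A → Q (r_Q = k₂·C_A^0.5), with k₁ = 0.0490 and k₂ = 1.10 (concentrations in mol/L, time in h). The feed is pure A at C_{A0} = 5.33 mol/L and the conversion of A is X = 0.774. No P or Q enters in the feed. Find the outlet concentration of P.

Exit C_A = C_{A0}(1−X) = 5.33×0.226 = 1.205 mol/L.
Rates in a CSTR are evaluated at the outlet concentration: r_P = 0.0490×1.205^1.5 = 0.06478, r_Q = 1.10×1.205^0.5 = 1.207.
Fraction of consumed A going to P: r_P/(r_P+r_Q) = 0.05093.
C_P = 0.05093·C_{A0}·X = 0.05093×5.33×0.774 = 0.210 mol/L.

0.210 mol/L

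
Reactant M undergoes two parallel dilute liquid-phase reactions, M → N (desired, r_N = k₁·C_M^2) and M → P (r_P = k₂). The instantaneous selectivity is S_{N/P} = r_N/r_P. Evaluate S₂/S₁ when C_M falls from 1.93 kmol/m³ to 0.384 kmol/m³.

0.0396

S_{N/P} = (k₁/k₂)·C_M^2, so S₂/S₁ = (C_{M,2}/C_{M,1})^2.
= (0.384/1.93)^2 = (0.1990)^2 = 0.0396.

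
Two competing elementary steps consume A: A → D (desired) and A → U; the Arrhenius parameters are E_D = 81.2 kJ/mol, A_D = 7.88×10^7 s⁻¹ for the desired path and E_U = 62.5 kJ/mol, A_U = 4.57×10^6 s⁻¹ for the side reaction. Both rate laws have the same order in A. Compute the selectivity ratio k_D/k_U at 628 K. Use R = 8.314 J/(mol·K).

0.480

Since both paths have the same order in A, the concentration cancels and S_{D/U} = k_D/k_U = (A_D/A_U)·exp[(E_U−E_D)/(RT)].
(E_U−E_D)/(RT) = (62.5−81.2)×10³/(8.314×628) = -18700/5221 = -3.582.
k_D/k_U = (7.88×10^7/4.57×10^6)·exp(-3.582) = 17.24 × 0.02783 = 0.480.
Since E_D > E_U, raising the temperature improves selectivity toward D.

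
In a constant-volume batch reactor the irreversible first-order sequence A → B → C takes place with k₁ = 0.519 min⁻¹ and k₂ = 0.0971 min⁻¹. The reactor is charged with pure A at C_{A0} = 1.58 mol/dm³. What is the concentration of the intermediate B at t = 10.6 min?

The intermediate concentration in a first-order A→B→C sequence is C_B = k₁C_{A0}(e^(−k₁t) − e^(−k₂t))/(k₂−k₁).
e^(−k₁t) = e^(−0.519×10.6) = e^(−5.501) = 0.004081; e^(−k₂t) = e^(−1.029) = 0.3573.
C_B = 0.519×1.58/(0.0971−0.519) × (0.004081−0.3573) = (-1.944)×(-0.3532) = 0.6865 mol/dm³.

0.686 mol/dm³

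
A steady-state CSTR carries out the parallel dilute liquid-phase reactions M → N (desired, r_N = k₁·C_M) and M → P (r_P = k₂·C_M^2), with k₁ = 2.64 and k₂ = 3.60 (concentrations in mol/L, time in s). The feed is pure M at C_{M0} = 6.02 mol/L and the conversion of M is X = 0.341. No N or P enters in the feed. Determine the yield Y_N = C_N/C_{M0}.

Exit C_M = C_{M0}(1−X) = 6.02×0.659 = 3.967 mol/L.
In a CSTR the entire volume is at exit conditions, so r_N = 2.64×3.967 = 10.47 and r_P = 3.60×3.967^2 = 56.66.
Fraction of consumed M going to N: r_N/(r_N+r_P) = 0.1560.
C_N = 0.1560·C_{M0}·X = 0.1560×6.02×0.341 = 0.320 mol/L; Y_N = C_N/C_{M0} = 0.0532.

0.0532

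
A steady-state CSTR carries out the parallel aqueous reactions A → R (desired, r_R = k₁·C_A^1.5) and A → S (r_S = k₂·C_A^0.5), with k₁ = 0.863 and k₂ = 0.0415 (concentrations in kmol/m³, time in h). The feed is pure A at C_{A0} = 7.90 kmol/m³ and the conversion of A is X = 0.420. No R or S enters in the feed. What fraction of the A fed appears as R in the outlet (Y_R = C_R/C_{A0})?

0.416

Exit C_A = C_{A0}(1−X) = 7.90×0.580 = 4.582 kmol/m³.
In a CSTR the entire volume is at exit conditions, so r_R = 0.863×4.582^1.5 = 8.464 and r_S = 0.0415×4.582^0.5 = 0.08883.
Fraction of consumed A going to R: r_R/(r_R+r_S) = 0.9896.
C_R = 0.9896·C_{A0}·X = 0.9896×7.90×0.420 = 3.28 kmol/m³; Y_R = C_R/C_{A0} = 0.416.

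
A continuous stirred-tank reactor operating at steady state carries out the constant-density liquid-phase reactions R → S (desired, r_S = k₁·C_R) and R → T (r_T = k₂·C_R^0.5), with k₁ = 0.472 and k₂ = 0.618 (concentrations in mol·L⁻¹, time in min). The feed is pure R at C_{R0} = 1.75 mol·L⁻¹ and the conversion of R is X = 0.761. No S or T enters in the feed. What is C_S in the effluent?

Exit C_R = C_{R0}(1−X) = 1.75×0.239 = 0.4183 mol·L⁻¹.
In a CSTR the entire volume is at exit conditions, so r_S = 0.472×0.4183 = 0.1974 and r_T = 0.618×0.4183^0.5 = 0.3997.
Fraction of consumed R going to S: r_S/(r_S+r_T) = 0.3306.
C_S = 0.3306·C_{R0}·X = 0.3306×1.75×0.761 = 0.440 mol·L⁻¹.

0.440 mol·L⁻¹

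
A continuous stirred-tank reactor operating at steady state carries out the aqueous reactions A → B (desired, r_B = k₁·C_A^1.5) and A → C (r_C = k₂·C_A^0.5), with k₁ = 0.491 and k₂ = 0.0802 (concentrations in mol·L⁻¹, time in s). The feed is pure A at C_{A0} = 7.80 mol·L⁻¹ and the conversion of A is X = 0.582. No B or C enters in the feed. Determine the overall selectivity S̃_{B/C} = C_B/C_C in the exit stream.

20.0

Exit C_A = C_{A0}(1−X) = 7.80×0.418 = 3.260 mol·L⁻¹.
Rates in a CSTR are evaluated at the outlet concentration: r_B = 0.491×3.260^1.5 = 2.891, r_C = 0.0802×3.260^0.5 = 0.1448.
Overall selectivity = C_B/C_C = r_Bτ/(r_Cτ) = r_B/r_C = 20.0.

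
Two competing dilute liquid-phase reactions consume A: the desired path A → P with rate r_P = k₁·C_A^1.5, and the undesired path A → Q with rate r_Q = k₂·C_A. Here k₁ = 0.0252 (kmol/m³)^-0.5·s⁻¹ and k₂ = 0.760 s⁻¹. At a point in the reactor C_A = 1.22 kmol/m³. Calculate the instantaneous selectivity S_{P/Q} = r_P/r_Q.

S_{P/Q} = r_P/r_Q = (k₁·C_A^1.5)/(k₂·C_A) = (k₁/k₂)·C_A^0.5.
= (0.0252×1.220^1.5) / (0.760×1.220) = 0.03396/0.9272 = 0.0366.

0.0366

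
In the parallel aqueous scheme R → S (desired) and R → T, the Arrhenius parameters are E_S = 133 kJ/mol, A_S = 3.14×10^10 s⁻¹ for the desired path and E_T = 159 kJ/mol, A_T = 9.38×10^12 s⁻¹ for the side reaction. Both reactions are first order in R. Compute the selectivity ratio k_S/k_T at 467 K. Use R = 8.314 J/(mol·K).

2.71

With equal orders, S_{S/T} = k_S/k_T = (A_S/A_T)·exp[(E_T−E_S)/(RT)].
(E_T−E_S)/(RT) = (159−133)×10³/(8.314×467) = 26000/3883 = 6.696.
k_S/k_T = (3.14×10^10/9.38×10^12)·exp(6.696) = 0.003348 × 809.5 = 2.71.
Since E_S < E_T, lowering the temperature improves selectivity toward S.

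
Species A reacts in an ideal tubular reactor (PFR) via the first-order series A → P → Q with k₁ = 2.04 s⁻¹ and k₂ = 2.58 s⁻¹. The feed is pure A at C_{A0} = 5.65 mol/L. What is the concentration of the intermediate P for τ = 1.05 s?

The intermediate concentration in a first-order A→B→C sequence is C_P = k₁C_{A0}(e^(−k₁τ) − e^(−k₂τ))/(k₂−k₁).
e^(−k₁τ) = e^(−2.04×1.05) = e^(−2.142) = 0.1174; e^(−k₂τ) = e^(−2.709) = 0.06660.
C_P = 2.04×5.65/(2.58−2.04) × (0.1174−0.06660) = 21.34×0.05082 = 1.085 mol/L.

1.08 mol/L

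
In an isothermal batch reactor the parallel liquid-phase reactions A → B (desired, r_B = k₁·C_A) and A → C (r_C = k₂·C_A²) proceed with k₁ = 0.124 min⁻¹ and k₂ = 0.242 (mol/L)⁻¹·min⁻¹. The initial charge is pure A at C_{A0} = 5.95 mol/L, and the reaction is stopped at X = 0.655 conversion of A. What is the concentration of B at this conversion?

C_A = C_{A0}(1−X) = 2.053 mol/L.
Along a PFR/batch, dC_B/dC_A = −r_B/(r_B+r_C) = −k₁/(k₁+k₂·C_A).
Integrating from C_{A0} to C_A: C_B = (0.124/0.242)·ln[(0.124+0.242·5.95)/(0.124+0.242·2.05)] = 0.5124·ln(1.564/0.6208) = 0.4734 mol/L.

0.473 mol/L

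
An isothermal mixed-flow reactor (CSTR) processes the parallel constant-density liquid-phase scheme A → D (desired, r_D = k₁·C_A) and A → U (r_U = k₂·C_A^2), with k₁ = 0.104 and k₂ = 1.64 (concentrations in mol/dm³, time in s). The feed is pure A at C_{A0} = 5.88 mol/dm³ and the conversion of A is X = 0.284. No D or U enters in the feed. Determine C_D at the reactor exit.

Exit C_A = C_{A0}(1−X) = 5.88×0.716 = 4.210 mol/dm³.
A CSTR operates uniformly at the exit composition, giving r_D = 0.4378 and r_U = 29.07 (each k·C_A^n at C_A = 4.210).
Fraction of consumed A going to D: r_D/(r_D+r_U) = 0.01484.
C_D = 0.01484·C_{A0}·X = 0.01484×5.88×0.284 = 0.0248 mol/dm³.

0.0248 mol/dm³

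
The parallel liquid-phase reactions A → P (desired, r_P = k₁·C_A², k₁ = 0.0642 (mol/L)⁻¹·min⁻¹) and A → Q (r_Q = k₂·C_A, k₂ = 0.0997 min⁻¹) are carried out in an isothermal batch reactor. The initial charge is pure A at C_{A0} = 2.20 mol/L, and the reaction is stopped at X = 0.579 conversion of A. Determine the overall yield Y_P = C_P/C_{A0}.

0.286

C_A = C_{A0}(1−X) = 0.9262 mol/L.
Along a PFR/batch, dC_Q/dC_A = −r_Q/(r_P+r_Q) = −k₂/(k₂+k₁·C_A).
Integrating from C_{A0} to C_A: C_Q = (0.0997/0.0642)·ln[(0.0997+0.0642·2.20)/(0.0997+0.0642·0.926)] = 1.553·ln(0.2409/0.1592) = 0.6439 mol/L.
Then C_P = (C_{A0}−C_A) − C_Q = 1.274 − 0.6439 = 0.6299 mol/L.
Y_P = C_P/C_{A0} = 0.6299/2.20 = 0.286.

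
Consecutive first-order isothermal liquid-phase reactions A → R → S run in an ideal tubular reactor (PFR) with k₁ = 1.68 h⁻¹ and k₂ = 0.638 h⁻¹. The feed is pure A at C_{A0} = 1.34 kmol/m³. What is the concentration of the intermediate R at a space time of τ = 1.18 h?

The intermediate concentration in a first-order A→B→C sequence is C_R = k₁C_{A0}(e^(−k₁τ) − e^(−k₂τ))/(k₂−k₁).
e^(−k₁τ) = e^(−1.68×1.18) = e^(−1.982) = 0.1377; e^(−k₂τ) = e^(−0.7528) = 0.4710.
C_R = 1.68×1.34/(0.638−1.68) × (0.1377−0.4710) = (-2.160)×(-0.3333) = 0.7201 kmol/m³.

0.720 kmol/m³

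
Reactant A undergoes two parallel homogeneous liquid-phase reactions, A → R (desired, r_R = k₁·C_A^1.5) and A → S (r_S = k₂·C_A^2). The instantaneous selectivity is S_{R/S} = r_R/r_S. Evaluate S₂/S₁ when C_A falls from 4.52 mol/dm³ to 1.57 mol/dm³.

S_{R/S} = (k₁/k₂)·C_A^-0.5, so S₂/S₁ = (C_{A,2}/C_{A,1})^-0.5.
= (1.57/4.52)^(-0.5) = (0.3473)^(-0.5) = 1.70.
Selectivity toward R rises as C_A falls — low-concentration operation is favoured.

1.70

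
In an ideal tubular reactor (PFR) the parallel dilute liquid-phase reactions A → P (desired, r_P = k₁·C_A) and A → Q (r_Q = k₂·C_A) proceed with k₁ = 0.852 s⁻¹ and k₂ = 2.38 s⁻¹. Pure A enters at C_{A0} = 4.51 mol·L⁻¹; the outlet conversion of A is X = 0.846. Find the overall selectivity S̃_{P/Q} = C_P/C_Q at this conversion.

0.358

C_A = C_{A0}(1−X) = 0.6945 mol·L⁻¹.
Both paths are first order in A, so the instantaneous fraction to P is constant: dC_P/d(−C_A) = k₁/(k₁+k₂) = 0.2636.
C_P = 0.2636·(C_{A0}−C_A) = 0.2636×3.815 = 1.01 mol·L⁻¹.
C_Q = (C_{A0}−C_A)−C_P = 2.810 mol·L⁻¹; S̃_{P/Q} = 1.006/2.810 = 0.358.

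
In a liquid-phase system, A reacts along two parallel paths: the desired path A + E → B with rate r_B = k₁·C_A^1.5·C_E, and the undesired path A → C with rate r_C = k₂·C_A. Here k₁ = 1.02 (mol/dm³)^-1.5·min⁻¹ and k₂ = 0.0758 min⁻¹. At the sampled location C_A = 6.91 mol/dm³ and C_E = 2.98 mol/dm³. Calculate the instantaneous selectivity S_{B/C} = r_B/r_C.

105

S_{B/C} = r_B/r_C = (k₁·C_A^1.5·C_E)/(k₂·C_A) = (k₁/k₂)·C_A^0.5·C_E.
= (1.02×6.910^1.5×2.980) / (0.0758×6.910) = 55.21/0.5238 = 105.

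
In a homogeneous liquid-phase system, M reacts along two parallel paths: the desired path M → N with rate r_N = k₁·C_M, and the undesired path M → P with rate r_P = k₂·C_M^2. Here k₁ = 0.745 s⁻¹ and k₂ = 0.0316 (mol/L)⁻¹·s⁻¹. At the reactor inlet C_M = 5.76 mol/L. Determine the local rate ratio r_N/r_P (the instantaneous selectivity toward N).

S_{N/P} = r_N/r_P = (k₁·C_M)/(k₂·C_M^2) = (k₁/k₂)·C_M⁻¹.
= (0.745×5.760) / (0.0316×5.760^2) = 4.291/1.048 = 4.09.
The undesired path is higher order in M, so low C_M (CSTR or dilute feed) favours N.

4.09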